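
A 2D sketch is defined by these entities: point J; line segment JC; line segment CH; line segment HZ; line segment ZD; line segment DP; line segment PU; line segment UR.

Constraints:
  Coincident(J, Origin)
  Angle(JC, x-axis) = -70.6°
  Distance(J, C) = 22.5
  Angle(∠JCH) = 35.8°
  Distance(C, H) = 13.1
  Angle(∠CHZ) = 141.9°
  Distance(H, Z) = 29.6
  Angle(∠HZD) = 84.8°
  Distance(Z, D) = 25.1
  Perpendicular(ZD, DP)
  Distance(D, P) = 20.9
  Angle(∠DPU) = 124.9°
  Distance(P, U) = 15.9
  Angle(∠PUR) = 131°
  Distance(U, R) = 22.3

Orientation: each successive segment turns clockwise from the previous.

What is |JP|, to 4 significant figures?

16.90

J is at the origin; JC runs at -70.6° with length 22.5, so C = (7.474, -21.22). ∠JCH = 35.8° gives CH at 145.2° from the x-axis; with |CH| = 13.1, H = (-3.283, -13.75). ∠CHZ = 141.9° gives HZ at 107.1° from the x-axis; with |HZ| = 29.6, Z = (-11.99, 14.55). ∠HZD = 84.8° gives ZD at 11.90° from the x-axis; with |ZD| = 25.1, D = (12.57, 19.72). The perpendicularity gives DP at right angles to ZD, so DP runs at -78.10°; with |DP| = 20.9, P = (16.88, -0.7298). Then |JP| = |P − J| = 16.90.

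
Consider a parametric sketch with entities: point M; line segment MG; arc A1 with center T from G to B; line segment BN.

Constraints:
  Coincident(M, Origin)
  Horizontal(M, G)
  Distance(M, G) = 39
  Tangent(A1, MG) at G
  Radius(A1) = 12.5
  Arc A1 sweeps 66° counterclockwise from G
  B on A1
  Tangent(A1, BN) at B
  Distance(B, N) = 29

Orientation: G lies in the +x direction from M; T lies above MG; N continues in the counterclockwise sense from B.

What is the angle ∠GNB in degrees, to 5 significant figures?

10.397°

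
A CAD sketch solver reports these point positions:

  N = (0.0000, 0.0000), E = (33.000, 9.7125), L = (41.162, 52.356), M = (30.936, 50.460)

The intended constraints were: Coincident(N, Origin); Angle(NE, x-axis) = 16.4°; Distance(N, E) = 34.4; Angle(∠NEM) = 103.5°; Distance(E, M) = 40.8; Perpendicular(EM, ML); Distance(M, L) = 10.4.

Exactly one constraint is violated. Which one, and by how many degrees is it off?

Perpendicular(EM, ML) — off by 7.60°.

N = (0.00, 0.00) ✓; NE at 16.40° ✓; |NE| = 34.40 ✓; ∠NEM = 103.5° ✓; |EM| = 40.80 ✓; ∠(EM, ML) = 82.40° ✗; |ML| = 10.40 ✓.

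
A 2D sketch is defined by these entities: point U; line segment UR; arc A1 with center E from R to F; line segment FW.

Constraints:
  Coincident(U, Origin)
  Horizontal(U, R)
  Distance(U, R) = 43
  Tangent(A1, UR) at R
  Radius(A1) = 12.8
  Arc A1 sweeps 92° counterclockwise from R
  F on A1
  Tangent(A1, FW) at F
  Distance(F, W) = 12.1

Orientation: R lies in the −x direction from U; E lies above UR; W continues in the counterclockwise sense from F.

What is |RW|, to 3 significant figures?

28.2

U is at the origin; U and R share the same y with |UR| = 43.0 and R on the −x side, so R = (-43.0, 0.00). Since A1 is tangent to UR there, ER ⟂ UR, so E = R + (0, 12.8) = (-43.0, 12.8). On A1, R sits at bearing -90° from E; a 92° counterclockwise sweep puts F at bearing 2°, so F = E + 12.8·(cos 2°, sin 2°) = (-30.2, 13.2). Since A1 is tangent to FW there, EF ⟂ FW, so FW runs along (−sin 2°, cos 2°); with |FW| = 12.1, W = (-30.6, 25.3). Then |RW| = |W − R| = 28.2.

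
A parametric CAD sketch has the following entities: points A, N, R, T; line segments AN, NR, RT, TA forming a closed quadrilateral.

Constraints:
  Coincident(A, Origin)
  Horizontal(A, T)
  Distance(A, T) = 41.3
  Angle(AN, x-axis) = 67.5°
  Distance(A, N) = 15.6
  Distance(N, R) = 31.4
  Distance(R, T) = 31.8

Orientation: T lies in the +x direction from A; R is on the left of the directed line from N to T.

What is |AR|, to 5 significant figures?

44.926

Checks: |NR| = 31.40 ✓; |RT| = 31.80 ✓.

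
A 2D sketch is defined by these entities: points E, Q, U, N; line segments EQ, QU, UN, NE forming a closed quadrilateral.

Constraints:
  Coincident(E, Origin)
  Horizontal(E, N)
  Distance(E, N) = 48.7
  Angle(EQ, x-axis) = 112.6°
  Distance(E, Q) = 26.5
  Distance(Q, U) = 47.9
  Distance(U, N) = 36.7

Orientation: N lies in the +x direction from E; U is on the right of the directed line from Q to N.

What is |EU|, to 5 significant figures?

22.282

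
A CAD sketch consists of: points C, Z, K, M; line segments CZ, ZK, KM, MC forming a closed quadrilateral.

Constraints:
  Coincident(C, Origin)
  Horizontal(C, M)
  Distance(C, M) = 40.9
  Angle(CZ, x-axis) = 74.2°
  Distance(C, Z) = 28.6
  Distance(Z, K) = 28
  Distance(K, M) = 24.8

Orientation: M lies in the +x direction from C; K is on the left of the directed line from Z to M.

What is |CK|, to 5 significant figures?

43.055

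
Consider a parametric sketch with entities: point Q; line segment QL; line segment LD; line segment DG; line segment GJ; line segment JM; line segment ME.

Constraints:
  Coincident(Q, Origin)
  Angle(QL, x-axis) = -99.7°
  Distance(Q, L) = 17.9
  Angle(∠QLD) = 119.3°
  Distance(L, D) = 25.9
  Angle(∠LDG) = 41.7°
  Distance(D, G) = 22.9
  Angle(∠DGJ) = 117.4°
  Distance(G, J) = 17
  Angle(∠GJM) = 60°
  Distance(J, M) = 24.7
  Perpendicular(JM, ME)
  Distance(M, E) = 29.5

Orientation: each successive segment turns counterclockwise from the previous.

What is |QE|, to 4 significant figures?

39.46

Q is at the origin; QL runs at -99.7° with length 17.9, so L = (-3.016, -17.64). ∠QLD = 119.3° gives LD at -39.00° from the x-axis; with |LD| = 25.9, D = (17.11, -33.94). ∠LDG = 41.7° gives DG at 99.30° from the x-axis; with |DG| = 22.9, G = (13.41, -11.34). ∠DGJ = 117.4° gives GJ at 161.9° from the x-axis; with |GJ| = 17.0, J = (-2.747, -6.063). ∠GJM = 60.0° gives JM at -78.10° from the x-axis; with |JM| = 24.7, M = (2.346, -30.23). JM is perpendicular to ME, so ME runs at 11.90°; with |ME| = 29.5, E = (31.21, -24.15). Then |QE| = |E − Q| = 39.46.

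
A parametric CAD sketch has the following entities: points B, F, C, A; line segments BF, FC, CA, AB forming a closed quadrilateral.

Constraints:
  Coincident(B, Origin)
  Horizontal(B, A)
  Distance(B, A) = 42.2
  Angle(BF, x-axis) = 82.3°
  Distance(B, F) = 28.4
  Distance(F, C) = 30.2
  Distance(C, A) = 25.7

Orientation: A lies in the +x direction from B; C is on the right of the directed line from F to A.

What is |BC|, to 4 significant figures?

16.53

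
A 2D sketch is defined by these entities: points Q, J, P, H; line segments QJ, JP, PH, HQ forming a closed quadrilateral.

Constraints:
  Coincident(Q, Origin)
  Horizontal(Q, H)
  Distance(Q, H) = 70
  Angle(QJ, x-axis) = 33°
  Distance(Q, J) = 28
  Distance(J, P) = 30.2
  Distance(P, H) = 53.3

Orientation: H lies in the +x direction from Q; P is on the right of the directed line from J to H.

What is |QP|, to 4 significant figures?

23.73

Checks: |JP| = 30.20 ✓; |PH| = 53.30 ✓.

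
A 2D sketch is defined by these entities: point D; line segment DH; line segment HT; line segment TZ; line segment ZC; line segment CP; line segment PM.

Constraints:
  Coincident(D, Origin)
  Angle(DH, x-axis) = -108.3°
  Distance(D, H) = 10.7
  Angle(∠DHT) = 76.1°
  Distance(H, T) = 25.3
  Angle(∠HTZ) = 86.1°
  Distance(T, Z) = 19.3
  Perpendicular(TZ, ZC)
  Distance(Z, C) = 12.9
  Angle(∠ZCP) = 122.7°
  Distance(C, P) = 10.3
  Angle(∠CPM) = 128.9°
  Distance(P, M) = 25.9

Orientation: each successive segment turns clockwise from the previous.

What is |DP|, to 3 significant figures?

3.73

D is at the origin; DH runs at -108.3° with length 10.7, so H = (-3.36, -10.2). ∠DHT = 76.1° gives HT at 148° from the x-axis; with |HT| = 25.3, T = (-24.8, 3.32). ∠HTZ = 86.1° gives TZ at 53.9° from the x-axis; with |TZ| = 19.3, Z = (-13.4, 18.9). The perpendicularity gives ZC at right angles to TZ, so ZC runs at -36.1°; with |ZC| = 12.9, C = (-2.97, 11.3). ∠ZCP = 122.7° gives CP at -93.4° from the x-axis; with |CP| = 10.3, P = (-3.58, 1.03). Then |DP| = |P − D| = 3.73.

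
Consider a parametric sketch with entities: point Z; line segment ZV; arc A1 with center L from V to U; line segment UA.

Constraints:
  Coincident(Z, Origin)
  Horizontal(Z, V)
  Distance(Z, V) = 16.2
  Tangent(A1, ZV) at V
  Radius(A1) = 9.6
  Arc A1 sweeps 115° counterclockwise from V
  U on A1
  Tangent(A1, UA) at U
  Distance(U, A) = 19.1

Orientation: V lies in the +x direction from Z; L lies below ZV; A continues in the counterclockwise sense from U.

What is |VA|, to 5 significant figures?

30.974

Z is at the origin; ZV is horizontal with |ZV| = 16.2 and V on the +x side, so V = (16.200, 0.0000). The tangent condition forces LV to be normal to ZV, so L = V + (0, -9.6) = (16.200, -9.6000). On A1, V sits at bearing 90° from L; a 115° counterclockwise sweep puts U at bearing 205°, so U = L + 9.6·(cos 205°, sin 205°) = (7.4994, -13.657). A1 meets UA tangentially, so LU is at right angles to UA, so UA runs along (−sin 205°, cos 205°); with |UA| = 19.1, A = (15.571, -30.968). Then |VA| = |A − V| = 30.974.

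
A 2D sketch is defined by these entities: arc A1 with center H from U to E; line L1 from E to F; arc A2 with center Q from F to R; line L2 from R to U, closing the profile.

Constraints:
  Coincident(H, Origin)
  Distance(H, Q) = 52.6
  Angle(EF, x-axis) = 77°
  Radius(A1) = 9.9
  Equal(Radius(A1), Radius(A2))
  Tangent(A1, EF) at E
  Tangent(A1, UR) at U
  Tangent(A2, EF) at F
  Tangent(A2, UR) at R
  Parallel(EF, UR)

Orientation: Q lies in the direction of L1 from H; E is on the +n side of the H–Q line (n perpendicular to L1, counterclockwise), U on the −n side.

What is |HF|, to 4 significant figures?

53.52

The slot axis is L1's direction at 77.0°, so u = (cos 77.0°, sin 77.0°) = (0.2250, 0.9744) and n = (−sin 77.0°, cos 77.0°) = (-0.9744, 0.2250). H is at the origin and Q lies 52.6 along u from H, so Q = 52.6·u = (11.83, 51.25). Tangency of A1 to both parallel lines with radius 9.9 puts E and U at H ± 9.9·n: E = (-9.646, 2.227), U = (9.646, -2.227). Equal radii place F and R the same way about Q: F = Q + 9.9·n = (2.186, 53.48), R = Q − 9.9·n = (21.48, 49.02). Then |HF| = |F − H| = 53.52.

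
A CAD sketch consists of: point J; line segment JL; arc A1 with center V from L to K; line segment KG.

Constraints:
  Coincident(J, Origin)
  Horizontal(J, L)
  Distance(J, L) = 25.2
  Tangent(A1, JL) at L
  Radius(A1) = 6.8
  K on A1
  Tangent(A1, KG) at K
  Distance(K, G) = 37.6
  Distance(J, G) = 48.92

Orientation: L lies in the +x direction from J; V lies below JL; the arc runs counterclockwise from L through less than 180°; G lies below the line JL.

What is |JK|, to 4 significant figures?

19.72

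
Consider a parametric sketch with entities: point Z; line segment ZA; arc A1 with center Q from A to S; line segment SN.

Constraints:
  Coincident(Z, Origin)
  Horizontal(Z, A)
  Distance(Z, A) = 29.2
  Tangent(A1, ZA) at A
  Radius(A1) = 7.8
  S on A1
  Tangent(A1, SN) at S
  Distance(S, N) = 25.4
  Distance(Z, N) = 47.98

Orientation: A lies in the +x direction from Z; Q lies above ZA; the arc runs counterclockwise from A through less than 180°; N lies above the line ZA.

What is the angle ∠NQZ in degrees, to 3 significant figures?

115°

Z is at the origin; ZA is horizontal with |ZA| = 29.2 and A on the +x side, so A = (29.2, 0.00). Tangency of A1 to ZA means the radius QA is perpendicular to ZA, so Q = A + (0, 7.8) = (29.2, 7.80). Since QS ⟂ SN (tangency), |QN| = √(7.8² + 25.4²) = 26.6 regardless of where S sits on A1. So N lies on both circle(Z, 47.98) and circle(Q, 26.6); the above-ZA intersection is N = (33.9, 34.0). S is the foot of the tangent from N: S = (36.9, 8.73).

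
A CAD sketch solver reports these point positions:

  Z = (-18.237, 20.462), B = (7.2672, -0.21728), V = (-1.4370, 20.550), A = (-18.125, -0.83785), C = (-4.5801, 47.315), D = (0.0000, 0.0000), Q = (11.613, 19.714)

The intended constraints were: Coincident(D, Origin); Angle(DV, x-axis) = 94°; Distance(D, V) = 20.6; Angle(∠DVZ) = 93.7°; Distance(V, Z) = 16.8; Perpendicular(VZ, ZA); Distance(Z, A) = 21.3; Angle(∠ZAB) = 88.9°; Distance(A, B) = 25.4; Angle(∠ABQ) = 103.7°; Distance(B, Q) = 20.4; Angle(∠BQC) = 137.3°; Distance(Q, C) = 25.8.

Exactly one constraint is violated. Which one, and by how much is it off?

Distance(Q, C) = 25.8 — off by 6.20.

D = (0.00, 0.00) ✓; DV at 94.00° ✓; |DV| = 20.60 ✓; ∠DVZ = 93.70° ✓; |VZ| = 16.80 ✓; ∠(VZ, ZA) = 90.00° ✓; |ZA| = 21.30 ✓; ∠ZAB = 88.90° ✓; |AB| = 25.40 ✓; ∠ABQ = 103.7° ✓; |BQ| = 20.40 ✓; ∠BQC = 137.3° ✓; |QC| = 32.00 ✗.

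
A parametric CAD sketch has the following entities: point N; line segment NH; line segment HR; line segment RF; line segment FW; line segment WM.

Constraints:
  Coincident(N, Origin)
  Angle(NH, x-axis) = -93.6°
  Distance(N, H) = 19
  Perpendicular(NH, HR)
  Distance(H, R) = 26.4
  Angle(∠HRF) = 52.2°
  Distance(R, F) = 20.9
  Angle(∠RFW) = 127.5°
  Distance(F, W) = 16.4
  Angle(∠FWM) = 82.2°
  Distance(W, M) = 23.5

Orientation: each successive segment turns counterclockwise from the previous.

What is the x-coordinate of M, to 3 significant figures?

-1.12

N is at the origin; NH runs at -93.6° with length 19.0, so H = (-1.19, -19.0). NH is perpendicular to HR, so HR runs at -3.60°; with |HR| = 26.4, R = (25.2, -20.6). ∠HRF = 52.2° gives RF at 124° from the x-axis; with |RF| = 20.9, F = (13.4, -3.33). ∠RFW = 127.5° gives FW at 177° from the x-axis; with |FW| = 16.4, W = (-2.97, -2.39). ∠FWM = 82.2° gives WM at -85.5° from the x-axis; with |WM| = 23.5, M = (-1.12, -25.8). So M.x = -1.12.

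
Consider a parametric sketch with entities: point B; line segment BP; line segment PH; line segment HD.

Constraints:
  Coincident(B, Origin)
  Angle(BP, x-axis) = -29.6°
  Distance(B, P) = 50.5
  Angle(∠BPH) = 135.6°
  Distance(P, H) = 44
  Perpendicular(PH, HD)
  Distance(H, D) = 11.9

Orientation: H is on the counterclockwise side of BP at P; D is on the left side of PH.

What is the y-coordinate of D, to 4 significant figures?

-2.199

B is at the origin; BP runs at -29.6° with length 50.5, so P = 50.5·(cos -29.6°, sin -29.6°) = (43.91, -24.94). ∠BPH = 135.6°, so PH runs at -29.6° + (180° − 135.6°) = 14.80° from the x-axis; with |PH| = 44.0, H = P + 44.0·(cos 14.80°, sin 14.80°) = (86.45, -13.70). PH is perpendicular to HD; with |HD| = 11.9 on the left of PH, D = H + 11.9·(-0.2554, 0.9668) = (83.41, -2.199). So D.y = -2.199.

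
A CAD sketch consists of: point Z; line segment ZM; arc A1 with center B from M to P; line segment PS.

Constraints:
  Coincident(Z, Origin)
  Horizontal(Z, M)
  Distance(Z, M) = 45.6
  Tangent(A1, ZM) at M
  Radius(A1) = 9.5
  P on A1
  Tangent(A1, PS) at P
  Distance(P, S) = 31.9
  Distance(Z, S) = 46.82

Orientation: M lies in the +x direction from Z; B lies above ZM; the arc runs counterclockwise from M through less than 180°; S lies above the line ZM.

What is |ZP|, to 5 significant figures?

54.461

Checks: |BP| = 9.500 ✓; ∠(BP, PS) = 90.00° ✓; |PS| = 31.90 ✓; |ZS| = 46.82 ✓.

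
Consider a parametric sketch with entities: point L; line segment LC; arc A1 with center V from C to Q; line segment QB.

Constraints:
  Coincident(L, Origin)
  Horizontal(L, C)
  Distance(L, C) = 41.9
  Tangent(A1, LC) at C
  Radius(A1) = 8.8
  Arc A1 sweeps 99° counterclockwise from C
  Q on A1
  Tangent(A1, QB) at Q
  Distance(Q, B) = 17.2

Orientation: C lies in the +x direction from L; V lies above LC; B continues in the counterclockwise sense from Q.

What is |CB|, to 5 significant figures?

27.820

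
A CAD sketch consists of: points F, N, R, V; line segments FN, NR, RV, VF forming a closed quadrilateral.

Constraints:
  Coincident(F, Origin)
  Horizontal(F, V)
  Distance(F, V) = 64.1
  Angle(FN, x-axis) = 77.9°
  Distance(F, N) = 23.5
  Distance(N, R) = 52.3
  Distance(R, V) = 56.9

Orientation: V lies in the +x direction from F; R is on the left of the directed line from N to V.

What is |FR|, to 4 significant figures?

71.67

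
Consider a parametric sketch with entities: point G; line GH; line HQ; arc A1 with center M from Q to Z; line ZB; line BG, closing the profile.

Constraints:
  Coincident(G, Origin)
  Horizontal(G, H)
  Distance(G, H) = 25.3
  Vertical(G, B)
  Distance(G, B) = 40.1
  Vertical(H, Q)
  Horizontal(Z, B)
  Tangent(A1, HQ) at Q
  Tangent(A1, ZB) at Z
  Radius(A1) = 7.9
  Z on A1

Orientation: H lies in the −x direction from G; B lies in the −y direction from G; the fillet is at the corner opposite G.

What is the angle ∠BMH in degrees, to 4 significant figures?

128.2°

G is at the origin; GH is horizontal with |GH| = 25.3 and H on the −x side, so H = (-25.30, 0.000). G and B share the same x with |GB| = 40.1 and B on the −y side, so B = (0.000, -40.10). The virtual corner opposite G is at (-25.30, -40.10). Tangency of A1 to HQ means the radius MQ is perpendicular to HQ and A1 meets ZB tangentially, so MZ is at right angles to ZB, with radius 7.9, so the center M sits 7.9 in from both sides at M = (-17.40, -32.20). Then cos ∠BMH = MB·MH / (|MB||MH|), giving 128.2°.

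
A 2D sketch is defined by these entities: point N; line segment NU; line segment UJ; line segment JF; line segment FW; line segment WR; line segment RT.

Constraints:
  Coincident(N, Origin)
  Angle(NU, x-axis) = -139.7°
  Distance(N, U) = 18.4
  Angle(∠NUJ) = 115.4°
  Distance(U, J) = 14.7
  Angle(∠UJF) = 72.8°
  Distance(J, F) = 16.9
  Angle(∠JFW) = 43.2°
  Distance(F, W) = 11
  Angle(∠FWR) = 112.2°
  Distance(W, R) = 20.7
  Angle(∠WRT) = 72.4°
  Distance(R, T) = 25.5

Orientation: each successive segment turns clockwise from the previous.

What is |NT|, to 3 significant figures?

39.7

N is at the origin; NU runs at -139.7° with length 18.4, so U = (-14.0, -11.9). ∠NUJ = 115.4° gives UJ at 156° from the x-axis; with |UJ| = 14.7, J = (-27.4, -5.85). ∠UJF = 72.8° gives JF at 48.5° from the x-axis; with |JF| = 16.9, F = (-16.2, 6.81). ∠JFW = 43.2° gives FW at -88.3° from the x-axis; with |FW| = 11.0, W = (-15.9, -4.19). ∠FWR = 112.2° gives WR at -156° from the x-axis; with |WR| = 20.7, R = (-34.8, -12.6). ∠WRT = 72.4° gives RT at 96.3° from the x-axis; with |RT| = 25.5, T = (-37.6, 12.8). Then |NT| = |T − N| = 39.7.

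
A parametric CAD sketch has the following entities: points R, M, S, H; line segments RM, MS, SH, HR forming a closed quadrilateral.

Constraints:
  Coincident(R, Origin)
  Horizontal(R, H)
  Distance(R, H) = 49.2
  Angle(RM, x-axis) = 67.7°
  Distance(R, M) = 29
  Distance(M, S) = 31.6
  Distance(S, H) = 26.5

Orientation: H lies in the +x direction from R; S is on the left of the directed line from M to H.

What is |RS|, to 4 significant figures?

49.72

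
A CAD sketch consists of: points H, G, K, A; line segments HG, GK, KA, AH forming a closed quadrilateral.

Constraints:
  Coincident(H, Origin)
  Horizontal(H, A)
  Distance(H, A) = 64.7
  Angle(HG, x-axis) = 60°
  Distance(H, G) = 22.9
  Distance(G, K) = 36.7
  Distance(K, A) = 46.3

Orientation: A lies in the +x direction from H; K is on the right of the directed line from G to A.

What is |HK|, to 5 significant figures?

26.226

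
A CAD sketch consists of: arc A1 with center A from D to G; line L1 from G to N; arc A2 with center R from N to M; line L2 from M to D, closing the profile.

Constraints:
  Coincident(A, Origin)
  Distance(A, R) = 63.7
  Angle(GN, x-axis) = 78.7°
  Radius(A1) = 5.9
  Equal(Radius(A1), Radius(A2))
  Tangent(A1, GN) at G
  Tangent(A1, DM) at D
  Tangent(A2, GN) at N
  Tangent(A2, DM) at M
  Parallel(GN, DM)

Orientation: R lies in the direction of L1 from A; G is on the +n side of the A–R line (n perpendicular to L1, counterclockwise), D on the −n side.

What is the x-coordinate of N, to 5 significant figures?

6.6961

The slot axis is L1's direction at 78.7°, so u = (cos 78.7°, sin 78.7°) = (0.19595, 0.98061) and n = (−sin 78.7°, cos 78.7°) = (-0.98061, 0.19595). A is at the origin and R lies 63.7 along u from A, so R = 63.7·u = (12.482, 62.465). Tangency of A1 to both parallel lines with radius 5.9 puts G and D at A ± 5.9·n: G = (-5.7856, 1.1561), D = (5.7856, -1.1561). Equal radii place N and M the same way about R: N = R + 5.9·n = (6.6961, 63.621), M = R − 5.9·n = (18.267, 61.309). So N.x = 6.6961.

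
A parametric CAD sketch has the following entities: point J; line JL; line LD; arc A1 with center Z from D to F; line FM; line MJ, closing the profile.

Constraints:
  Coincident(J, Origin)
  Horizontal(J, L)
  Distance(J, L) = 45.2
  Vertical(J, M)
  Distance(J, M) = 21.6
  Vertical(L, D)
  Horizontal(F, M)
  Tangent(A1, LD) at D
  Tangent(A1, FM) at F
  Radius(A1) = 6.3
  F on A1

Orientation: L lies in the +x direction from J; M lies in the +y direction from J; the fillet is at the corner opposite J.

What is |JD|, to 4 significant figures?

47.72

The virtual corner opposite J is at (45.20, 21.60). Since A1 is tangent to LD there, ZD ⟂ LD and since A1 is tangent to FM there, ZF ⟂ FM, with radius 6.3, so the center Z sits 6.3 in from both sides at Z = (38.90, 15.30). That places the tangent points at D = (45.20, 15.30) on LD and F = (38.90, 21.60) on FM. Then |JD| = |D − J| = 47.72.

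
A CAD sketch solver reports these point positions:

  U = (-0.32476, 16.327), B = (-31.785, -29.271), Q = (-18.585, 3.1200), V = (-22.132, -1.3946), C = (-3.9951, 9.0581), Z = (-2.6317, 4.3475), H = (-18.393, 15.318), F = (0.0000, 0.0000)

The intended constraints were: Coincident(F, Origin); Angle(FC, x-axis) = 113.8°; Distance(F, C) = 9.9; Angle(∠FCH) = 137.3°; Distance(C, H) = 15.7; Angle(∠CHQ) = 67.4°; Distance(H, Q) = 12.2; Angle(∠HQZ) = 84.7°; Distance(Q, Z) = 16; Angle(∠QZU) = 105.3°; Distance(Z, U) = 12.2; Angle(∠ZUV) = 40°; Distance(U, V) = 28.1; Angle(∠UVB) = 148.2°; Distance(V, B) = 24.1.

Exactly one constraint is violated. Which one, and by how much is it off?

Distance(V, B) = 24.1 — off by 5.40.

F = (0.00, 0.00) ✓; FC at 113.8° ✓; |FC| = 9.900 ✓; ∠FCH = 137.3° ✓; |CH| = 15.70 ✓; ∠CHQ = 67.40° ✓; |HQ| = 12.20 ✓; ∠HQZ = 84.70° ✓; |QZ| = 16.00 ✓; ∠QZU = 105.3° ✓; |ZU| = 12.20 ✓; ∠ZUV = 40.00° ✓; |UV| = 28.10 ✓; ∠UVB = 148.2° ✓; |VB| = 29.50 ✗.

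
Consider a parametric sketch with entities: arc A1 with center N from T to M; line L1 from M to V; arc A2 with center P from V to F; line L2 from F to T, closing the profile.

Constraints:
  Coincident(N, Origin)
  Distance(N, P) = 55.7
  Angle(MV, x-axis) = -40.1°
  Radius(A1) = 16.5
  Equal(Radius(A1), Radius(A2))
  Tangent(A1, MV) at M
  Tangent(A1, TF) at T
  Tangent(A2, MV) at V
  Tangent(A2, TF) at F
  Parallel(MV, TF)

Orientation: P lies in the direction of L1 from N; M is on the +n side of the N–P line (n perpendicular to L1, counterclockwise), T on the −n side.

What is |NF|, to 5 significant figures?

58.093

The slot axis is L1's direction at -40.1°, so u = (cos -40.1°, sin -40.1°) = (0.76492, -0.64412) and n = (−sin -40.1°, cos -40.1°) = (0.64412, 0.76492). N is at the origin and P lies 55.7 along u from N, so P = 55.7·u = (42.606, -35.878). Tangency of A1 to both parallel lines with radius 16.5 puts M and T at N ± 16.5·n: M = (10.628, 12.621), T = (-10.628, -12.621). Equal radii place V and F the same way about P: V = P + 16.5·n = (53.234, -23.256), F = P − 16.5·n = (31.978, -48.499). Then |NF| = |F − N| = 58.093.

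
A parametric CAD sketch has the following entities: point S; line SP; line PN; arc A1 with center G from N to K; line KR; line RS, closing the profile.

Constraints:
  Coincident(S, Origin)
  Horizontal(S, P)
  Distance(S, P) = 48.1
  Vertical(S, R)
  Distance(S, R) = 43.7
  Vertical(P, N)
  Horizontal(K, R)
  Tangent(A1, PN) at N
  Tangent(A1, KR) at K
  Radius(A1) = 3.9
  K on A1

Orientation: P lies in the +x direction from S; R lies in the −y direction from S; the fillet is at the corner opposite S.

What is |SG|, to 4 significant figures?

59.48

S is at the origin; S and P share the same y with |SP| = 48.1 and P on the +x side, so P = (48.10, 0.000). SR is vertical with |SR| = 43.7 and R on the −y side, so R = (0.000, -43.70). The virtual corner opposite S is at (48.10, -43.70). Tangency of A1 to PN means the radius GN is perpendicular to PN and since A1 is tangent to KR there, GK ⟂ KR, with radius 3.9, so the center G sits 3.9 in from both sides at G = (44.20, -39.80). Then |SG| = |G − S| = 59.48.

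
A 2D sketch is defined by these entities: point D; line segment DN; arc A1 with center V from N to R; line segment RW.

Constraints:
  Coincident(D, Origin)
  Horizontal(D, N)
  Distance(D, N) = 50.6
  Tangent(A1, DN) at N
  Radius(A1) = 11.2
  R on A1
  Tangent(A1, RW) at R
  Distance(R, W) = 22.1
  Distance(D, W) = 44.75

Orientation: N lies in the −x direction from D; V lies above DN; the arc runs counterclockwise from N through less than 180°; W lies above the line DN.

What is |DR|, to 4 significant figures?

40.65

Checks: |VN| = 11.20 ✓; |VR| = 11.20 ✓; ∠(VR, RW) = 90.00° ✓; |RW| = 22.10 ✓; |DW| = 44.75 ✓.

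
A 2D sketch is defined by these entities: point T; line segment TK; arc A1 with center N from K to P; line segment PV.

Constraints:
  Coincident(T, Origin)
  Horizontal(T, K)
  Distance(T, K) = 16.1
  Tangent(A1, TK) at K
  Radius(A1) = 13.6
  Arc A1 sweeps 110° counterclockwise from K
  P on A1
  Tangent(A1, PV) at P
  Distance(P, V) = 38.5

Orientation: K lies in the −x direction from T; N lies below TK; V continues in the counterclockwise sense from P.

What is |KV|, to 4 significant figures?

54.43

T is at the origin; TK is horizontal with |TK| = 16.1 and K on the −x side, so K = (-16.10, 0.000). The tangent condition forces NK to be normal to TK, so N = K + (0, -13.6) = (-16.10, -13.60). On A1, K sits at bearing 90° from N; a 110° counterclockwise sweep puts P at bearing 200°, so P = N + 13.6·(cos 200°, sin 200°) = (-28.88, -18.25). A1 meets PV tangentially, so NP is at right angles to PV, so PV runs along (−sin 200°, cos 200°); with |PV| = 38.5, V = (-15.71, -54.43). Then |KV| = |V − K| = 54.43.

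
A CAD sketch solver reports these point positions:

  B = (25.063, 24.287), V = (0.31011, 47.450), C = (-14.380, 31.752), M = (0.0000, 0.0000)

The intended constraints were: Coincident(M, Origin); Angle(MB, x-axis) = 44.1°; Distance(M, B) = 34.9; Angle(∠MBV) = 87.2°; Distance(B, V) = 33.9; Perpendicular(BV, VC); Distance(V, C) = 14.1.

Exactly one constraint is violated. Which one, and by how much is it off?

Distance(V, C) = 14.1 — off by 7.40.

M = (0.00, 0.00) ✓; MB at 44.10° ✓; |MB| = 34.90 ✓; ∠MBV = 87.20° ✓; |BV| = 33.90 ✓; ∠(BV, VC) = 90.00° ✓; |VC| = 21.50 ✗.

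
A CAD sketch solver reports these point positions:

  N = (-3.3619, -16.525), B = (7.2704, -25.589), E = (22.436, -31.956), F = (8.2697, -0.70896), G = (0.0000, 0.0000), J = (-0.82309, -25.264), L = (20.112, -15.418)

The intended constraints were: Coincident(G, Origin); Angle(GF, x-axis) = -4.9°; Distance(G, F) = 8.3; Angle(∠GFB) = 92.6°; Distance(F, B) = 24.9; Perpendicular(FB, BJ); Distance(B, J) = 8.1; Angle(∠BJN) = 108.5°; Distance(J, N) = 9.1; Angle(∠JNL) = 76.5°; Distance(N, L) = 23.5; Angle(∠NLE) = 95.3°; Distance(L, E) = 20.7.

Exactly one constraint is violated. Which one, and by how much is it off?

Distance(L, E) = 20.7 — off by 4.00.

G = (0.00, 0.00) ✓; GF at -4.900° ✓; |GF| = 8.300 ✓; ∠GFB = 92.60° ✓; |FB| = 24.90 ✓; ∠(FB, BJ) = 90.00° ✓; |BJ| = 8.100 ✓; ∠BJN = 108.5° ✓; |JN| = 9.100 ✓; ∠JNL = 76.50° ✓; |NL| = 23.50 ✓; ∠NLE = 95.30° ✓; |LE| = 16.70 ✗.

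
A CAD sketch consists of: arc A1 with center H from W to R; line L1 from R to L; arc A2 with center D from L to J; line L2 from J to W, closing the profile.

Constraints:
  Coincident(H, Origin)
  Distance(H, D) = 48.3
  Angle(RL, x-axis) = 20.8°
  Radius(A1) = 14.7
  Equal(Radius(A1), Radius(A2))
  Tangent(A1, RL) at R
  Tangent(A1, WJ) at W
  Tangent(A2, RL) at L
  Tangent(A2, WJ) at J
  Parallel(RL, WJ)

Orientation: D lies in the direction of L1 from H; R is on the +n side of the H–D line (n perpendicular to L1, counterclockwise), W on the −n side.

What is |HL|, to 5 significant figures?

50.487

The slot axis is L1's direction at 20.8°, so u = (cos 20.8°, sin 20.8°) = (0.93483, 0.35511) and n = (−sin 20.8°, cos 20.8°) = (-0.35511, 0.93483). H is at the origin and D lies 48.3 along u from H, so D = 48.3·u = (45.152, 17.152). Tangency of A1 to both parallel lines with radius 14.7 puts R and W at H ± 14.7·n: R = (-5.2201, 13.742), W = (5.2201, -13.742). Equal radii place L and J the same way about D: L = D + 14.7·n = (39.932, 30.894), J = D − 14.7·n = (50.372, 3.4097). Then |HL| = |L − H| = 50.487.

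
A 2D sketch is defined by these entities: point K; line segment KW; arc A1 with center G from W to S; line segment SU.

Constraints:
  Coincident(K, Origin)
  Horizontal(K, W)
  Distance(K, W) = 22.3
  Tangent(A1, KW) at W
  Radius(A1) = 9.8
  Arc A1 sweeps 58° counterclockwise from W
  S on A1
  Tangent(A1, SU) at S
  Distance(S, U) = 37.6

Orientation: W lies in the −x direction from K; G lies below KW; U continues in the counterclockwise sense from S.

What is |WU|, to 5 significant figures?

46.141

K is at the origin; K and W share the same y with |KW| = 22.3 and W on the −x side, so W = (-22.300, 0.0000). Tangency of A1 to KW means the radius GW is perpendicular to KW, so G = W + (0, -9.8) = (-22.300, -9.8000). On A1, W sits at bearing 90° from G; a 58° counterclockwise sweep puts S at bearing 148°, so S = G + 9.8·(cos 148°, sin 148°) = (-30.611, -4.6068). Since A1 is tangent to SU there, GS ⟂ SU, so SU runs along (−sin 148°, cos 148°); with |SU| = 37.6, U = (-50.536, -36.493). Then |WU| = |U − W| = 46.141.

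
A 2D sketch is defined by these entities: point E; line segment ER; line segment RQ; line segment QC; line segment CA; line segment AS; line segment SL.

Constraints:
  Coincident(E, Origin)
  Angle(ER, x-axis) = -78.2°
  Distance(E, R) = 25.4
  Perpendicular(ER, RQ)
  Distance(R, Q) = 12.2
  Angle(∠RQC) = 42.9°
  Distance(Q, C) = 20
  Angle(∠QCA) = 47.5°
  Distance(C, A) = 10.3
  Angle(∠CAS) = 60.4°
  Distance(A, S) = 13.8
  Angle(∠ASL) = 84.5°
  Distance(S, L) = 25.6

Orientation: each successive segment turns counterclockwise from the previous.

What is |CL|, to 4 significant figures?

17.67

E is at the origin; ER runs at -78.2° with length 25.4, so R = (5.194, -24.86). ER ⟂ RQ, so RQ runs at 11.80°; with |RQ| = 12.2, Q = (17.14, -22.37). ∠RQC = 42.9° gives QC at 148.9° from the x-axis; with |QC| = 20.0, C = (0.01104, -12.04). ∠QCA = 47.5° gives CA at -78.60° from the x-axis; with |CA| = 10.3, A = (2.047, -22.13). ∠CAS = 60.4° gives AS at 41.00° from the x-axis; with |AS| = 13.8, S = (12.46, -13.08). ∠ASL = 84.5° gives SL at 136.5° from the x-axis; with |SL| = 25.6, L = (-6.108, 4.541). Then |CL| = |L − C| = 17.67.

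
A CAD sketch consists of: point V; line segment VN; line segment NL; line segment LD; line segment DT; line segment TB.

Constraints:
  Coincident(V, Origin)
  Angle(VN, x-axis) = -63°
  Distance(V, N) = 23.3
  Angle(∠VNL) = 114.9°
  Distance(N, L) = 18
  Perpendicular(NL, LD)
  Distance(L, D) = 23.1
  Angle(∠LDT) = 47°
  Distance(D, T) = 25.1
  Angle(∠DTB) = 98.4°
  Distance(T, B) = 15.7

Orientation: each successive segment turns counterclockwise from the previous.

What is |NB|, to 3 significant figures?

11.0

V is at the origin; VN runs at -63.0° with length 23.3, so N = (10.6, -20.8). ∠VNL = 114.9° gives NL at 2.10° from the x-axis; with |NL| = 18.0, L = (28.6, -20.1). NL ⟂ LD, so LD runs at 92.1°; with |LD| = 23.1, D = (27.7, 2.98). ∠LDT = 47.0° gives DT at -135° from the x-axis; with |DT| = 25.1, T = (10.0, -14.8). ∠DTB = 98.4° gives TB at -53.3° from the x-axis; with |TB| = 15.7, B = (19.4, -27.4). Then |NB| = |B − N| = 11.0.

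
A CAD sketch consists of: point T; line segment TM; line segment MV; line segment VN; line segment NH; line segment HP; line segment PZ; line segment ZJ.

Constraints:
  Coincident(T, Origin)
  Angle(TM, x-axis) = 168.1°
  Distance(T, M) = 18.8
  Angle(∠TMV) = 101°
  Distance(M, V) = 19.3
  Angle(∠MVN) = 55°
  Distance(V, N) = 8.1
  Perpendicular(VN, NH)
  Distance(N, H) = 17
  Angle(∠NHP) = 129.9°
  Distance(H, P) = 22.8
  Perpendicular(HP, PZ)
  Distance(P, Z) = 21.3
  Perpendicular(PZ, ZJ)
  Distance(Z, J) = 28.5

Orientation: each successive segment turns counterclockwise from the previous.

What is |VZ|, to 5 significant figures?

27.661

T is at the origin; TM runs at 168.1° with length 18.8, so M = (-18.396, 3.8766). ∠TMV = 101.0° gives MV at -112.90° from the x-axis; with |MV| = 19.3, V = (-25.906, -13.902). ∠MVN = 55.0° gives VN at 12.100° from the x-axis; with |VN| = 8.1, N = (-17.986, -12.204). VN ⟂ NH, so NH runs at 102.10°; with |NH| = 17.0, H = (-21.550, 4.4180). ∠NHP = 129.9° gives HP at 152.20° from the x-axis; with |HP| = 22.8, P = (-41.718, 15.052). HP ⟂ PZ, so PZ runs at -117.80°; with |PZ| = 21.3, Z = (-51.652, -3.7900). Then |VZ| = |Z − V| = 27.661.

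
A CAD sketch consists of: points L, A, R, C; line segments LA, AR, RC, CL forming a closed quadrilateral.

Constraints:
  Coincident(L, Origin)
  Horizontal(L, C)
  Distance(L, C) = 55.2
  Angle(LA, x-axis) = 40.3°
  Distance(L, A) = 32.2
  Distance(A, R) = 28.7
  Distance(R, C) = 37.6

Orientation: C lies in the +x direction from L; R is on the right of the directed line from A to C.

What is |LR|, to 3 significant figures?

19.7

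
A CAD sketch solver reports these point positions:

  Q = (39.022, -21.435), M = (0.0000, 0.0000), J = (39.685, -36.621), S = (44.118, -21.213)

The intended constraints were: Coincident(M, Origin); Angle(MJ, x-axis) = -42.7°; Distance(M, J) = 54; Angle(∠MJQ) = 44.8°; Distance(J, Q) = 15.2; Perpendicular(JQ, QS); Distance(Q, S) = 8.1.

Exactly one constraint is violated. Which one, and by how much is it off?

Distance(Q, S) = 8.1 — off by 3.00.

M = (0.00, 0.00) ✓; MJ at -42.70° ✓; |MJ| = 54.00 ✓; ∠MJQ = 44.80° ✓; |JQ| = 15.20 ✓; ∠(JQ, QS) = 90.01° ✓; |QS| = 5.101 ✗.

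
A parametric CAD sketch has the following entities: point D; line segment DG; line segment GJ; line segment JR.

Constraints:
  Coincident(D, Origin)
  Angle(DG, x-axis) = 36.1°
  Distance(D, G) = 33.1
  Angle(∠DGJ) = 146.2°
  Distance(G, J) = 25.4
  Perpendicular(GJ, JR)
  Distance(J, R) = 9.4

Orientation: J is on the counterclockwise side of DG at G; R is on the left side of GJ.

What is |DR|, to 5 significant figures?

53.668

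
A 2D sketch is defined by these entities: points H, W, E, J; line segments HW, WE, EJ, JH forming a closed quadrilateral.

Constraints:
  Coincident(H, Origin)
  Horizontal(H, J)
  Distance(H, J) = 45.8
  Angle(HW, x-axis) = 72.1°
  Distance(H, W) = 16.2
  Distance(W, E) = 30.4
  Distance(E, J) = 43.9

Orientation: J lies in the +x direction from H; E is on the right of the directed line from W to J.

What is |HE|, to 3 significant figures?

15.7

Checks: |WE| = 30.40 ✓; |EJ| = 43.90 ✓.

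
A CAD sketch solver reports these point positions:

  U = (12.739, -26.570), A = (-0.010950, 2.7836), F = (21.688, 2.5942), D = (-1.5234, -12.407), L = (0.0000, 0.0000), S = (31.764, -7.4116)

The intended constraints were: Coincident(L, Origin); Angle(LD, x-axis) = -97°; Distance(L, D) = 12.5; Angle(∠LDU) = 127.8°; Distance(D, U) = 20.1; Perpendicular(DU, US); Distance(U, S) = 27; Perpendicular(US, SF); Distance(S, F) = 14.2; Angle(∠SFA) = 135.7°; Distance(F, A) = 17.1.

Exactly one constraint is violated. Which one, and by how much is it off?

Distance(F, A) = 17.1 — off by 4.60.

L = (0.00, 0.00) ✓; LD at -97.00° ✓; |LD| = 12.50 ✓; ∠LDU = 127.8° ✓; |DU| = 20.10 ✓; ∠(DU, US) = 90.00° ✓; |US| = 27.00 ✓; ∠(US, SF) = 90.00° ✓; |SF| = 14.20 ✓; ∠SFA = 135.7° ✓; |FA| = 21.70 ✗.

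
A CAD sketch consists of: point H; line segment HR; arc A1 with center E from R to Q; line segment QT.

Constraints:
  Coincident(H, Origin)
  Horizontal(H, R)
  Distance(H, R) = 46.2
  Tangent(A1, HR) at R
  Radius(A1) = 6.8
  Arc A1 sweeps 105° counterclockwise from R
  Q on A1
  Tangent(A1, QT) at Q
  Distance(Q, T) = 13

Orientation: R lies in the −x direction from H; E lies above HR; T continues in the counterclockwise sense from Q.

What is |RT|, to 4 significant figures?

21.36

H is at the origin; H and R share the same y with |HR| = 46.2 and R on the −x side, so R = (-46.20, 0.000). A1 meets HR tangentially, so ER is at right angles to HR, so E = R + (0, 6.8) = (-46.20, 6.800). On A1, R sits at bearing -90° from E; a 105° counterclockwise sweep puts Q at bearing 15°, so Q = E + 6.8·(cos 15°, sin 15°) = (-39.63, 8.560). The tangent condition forces EQ to be normal to QT, so QT runs along (−sin 15°, cos 15°); with |QT| = 13.0, T = (-43.00, 21.12). Then |RT| = |T − R| = 21.36.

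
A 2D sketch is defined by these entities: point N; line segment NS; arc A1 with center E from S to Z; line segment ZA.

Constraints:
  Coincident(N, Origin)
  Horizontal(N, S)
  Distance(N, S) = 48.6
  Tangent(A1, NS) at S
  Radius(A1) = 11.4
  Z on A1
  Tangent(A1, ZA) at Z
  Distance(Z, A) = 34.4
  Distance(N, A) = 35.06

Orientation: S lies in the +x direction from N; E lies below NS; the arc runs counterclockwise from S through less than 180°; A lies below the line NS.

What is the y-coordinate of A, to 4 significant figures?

-30.28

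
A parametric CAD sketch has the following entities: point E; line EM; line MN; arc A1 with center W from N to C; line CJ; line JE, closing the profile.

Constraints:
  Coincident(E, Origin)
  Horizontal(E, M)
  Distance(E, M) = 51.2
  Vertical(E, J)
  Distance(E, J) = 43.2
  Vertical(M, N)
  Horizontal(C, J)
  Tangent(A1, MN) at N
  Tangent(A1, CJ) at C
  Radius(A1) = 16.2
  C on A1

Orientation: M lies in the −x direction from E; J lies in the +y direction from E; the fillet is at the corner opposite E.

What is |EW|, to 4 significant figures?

44.20

E and J share the same x with |EJ| = 43.2 and J on the +y side, so J = (0.000, 43.20). The virtual corner opposite E is at (-51.20, 43.20). The tangent condition forces WN to be normal to MN and since A1 is tangent to CJ there, WC ⟂ CJ, with radius 16.2, so the center W sits 16.2 in from both sides at W = (-35.00, 27.00). Then |EW| = |W − E| = 44.20.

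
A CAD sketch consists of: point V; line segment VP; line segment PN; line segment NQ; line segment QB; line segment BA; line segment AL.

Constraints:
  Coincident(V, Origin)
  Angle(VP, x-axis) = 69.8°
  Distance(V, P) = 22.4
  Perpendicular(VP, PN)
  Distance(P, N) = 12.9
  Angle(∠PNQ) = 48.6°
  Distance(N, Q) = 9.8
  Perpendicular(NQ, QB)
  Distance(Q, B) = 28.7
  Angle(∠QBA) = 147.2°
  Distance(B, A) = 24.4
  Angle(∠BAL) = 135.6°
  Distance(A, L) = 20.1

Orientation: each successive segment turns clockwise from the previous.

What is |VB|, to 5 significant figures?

37.232

∠PNQ = 48.6° gives NQ at -151.60° from the x-axis; with |NQ| = 9.8, Q = (11.221, 11.907). NQ ⟂ QB, so QB runs at 118.40°; with |QB| = 28.7, B = (-2.4297, 37.153). Then |VB| = |B − V| = 37.232.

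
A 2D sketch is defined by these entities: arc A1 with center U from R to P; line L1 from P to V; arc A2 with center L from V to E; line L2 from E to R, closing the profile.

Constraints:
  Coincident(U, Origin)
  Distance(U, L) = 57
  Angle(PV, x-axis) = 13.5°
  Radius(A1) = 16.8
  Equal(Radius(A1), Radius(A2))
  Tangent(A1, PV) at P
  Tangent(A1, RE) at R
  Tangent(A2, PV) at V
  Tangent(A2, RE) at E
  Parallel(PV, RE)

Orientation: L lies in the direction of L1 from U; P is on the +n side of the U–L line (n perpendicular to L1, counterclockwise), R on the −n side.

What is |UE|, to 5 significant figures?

59.424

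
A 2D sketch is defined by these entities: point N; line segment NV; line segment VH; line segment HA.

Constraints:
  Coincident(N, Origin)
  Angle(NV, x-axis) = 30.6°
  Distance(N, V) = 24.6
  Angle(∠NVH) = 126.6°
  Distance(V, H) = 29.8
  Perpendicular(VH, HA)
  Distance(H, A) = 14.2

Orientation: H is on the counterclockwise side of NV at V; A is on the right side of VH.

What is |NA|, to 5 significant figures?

55.945

N is at the origin; NV runs at 30.6° with length 24.6, so V = 24.6·(cos 30.6°, sin 30.6°) = (21.174, 12.522). ∠NVH = 126.6°, so VH runs at 30.6° + (180° − 126.6°) = 84.000° from the x-axis; with |VH| = 29.8, H = V + 29.8·(cos 84.000°, sin 84.000°) = (24.289, 42.159). VH is perpendicular to HA; with |HA| = 14.2 on the right of VH, A = H + 14.2·(0.99452, -0.10453) = (38.411, 40.675). Then |NA| = |A − N| = 55.945.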